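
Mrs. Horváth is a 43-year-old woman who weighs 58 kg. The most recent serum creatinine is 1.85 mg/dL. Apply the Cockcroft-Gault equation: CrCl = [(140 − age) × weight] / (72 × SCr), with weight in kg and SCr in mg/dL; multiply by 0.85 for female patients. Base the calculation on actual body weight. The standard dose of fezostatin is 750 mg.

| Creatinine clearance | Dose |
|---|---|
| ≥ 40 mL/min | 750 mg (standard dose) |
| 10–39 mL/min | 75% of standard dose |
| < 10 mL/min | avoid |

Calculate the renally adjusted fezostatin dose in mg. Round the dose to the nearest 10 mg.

CrCl = (140 − 43) × 58 / (72 × 1.85) × 0.85 = 5626.0 / 133.20 × 0.85 ≈ 35.9 mL/min
CrCl ≈ 36 mL/min → bracket 10–39 mL/min.
75% of 750 mg = 562.5 mg → 560 mg

560 mg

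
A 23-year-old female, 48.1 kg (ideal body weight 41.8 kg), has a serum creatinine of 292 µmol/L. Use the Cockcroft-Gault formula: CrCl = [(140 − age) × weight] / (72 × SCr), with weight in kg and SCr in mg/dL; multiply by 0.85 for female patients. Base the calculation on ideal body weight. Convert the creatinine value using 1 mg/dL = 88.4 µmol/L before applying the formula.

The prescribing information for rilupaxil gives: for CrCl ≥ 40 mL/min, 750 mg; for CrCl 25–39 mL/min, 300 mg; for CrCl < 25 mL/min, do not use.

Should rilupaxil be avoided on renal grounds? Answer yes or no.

SCr = 292 / 88.4 = 3.303 mg/dL
CrCl = (140 − 23) × 41.8 / (72 × 3.303) × 0.85 = 4890.6 / 237.82 × 0.85 ≈ 17.5 mL/min
CrCl ≈ 17 mL/min, which is < 25 mL/min.

yes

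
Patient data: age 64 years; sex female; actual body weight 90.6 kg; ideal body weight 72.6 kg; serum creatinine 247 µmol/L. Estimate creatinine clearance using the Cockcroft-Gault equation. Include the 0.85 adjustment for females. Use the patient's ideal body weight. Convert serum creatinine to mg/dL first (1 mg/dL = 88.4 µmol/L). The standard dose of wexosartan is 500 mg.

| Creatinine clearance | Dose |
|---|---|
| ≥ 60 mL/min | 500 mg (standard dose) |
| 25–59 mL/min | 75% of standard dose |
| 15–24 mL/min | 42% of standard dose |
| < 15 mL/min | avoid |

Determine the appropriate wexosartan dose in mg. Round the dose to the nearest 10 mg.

210 mg

SCr = 247 / 88.4 = 2.794 mg/dL
CrCl = (140 − 64) × 72.6 / (72 × 2.794) × 0.85 = 5517.6 / 201.17 × 0.85 ≈ 23.3 mL/min
CrCl ≈ 23 mL/min → bracket 15–24 mL/min.
42% of 500 mg = 210 mg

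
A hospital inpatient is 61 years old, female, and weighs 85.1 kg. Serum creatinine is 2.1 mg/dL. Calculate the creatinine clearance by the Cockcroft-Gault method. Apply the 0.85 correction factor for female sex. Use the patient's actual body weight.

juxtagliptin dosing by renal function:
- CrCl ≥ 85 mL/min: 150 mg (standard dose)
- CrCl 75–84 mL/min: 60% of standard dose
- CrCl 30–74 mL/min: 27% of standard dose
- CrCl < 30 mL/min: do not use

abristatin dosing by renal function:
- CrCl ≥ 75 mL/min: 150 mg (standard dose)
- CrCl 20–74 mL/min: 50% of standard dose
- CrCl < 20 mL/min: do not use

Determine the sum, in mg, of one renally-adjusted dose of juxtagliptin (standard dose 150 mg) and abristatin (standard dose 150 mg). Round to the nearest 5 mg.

CrCl = (140 − 61) × 85.1 / (72 × 2.1) × 0.85 = 6722.9 / 151.20 × 0.85 ≈ 37.8 mL/min
CrCl ≈ 38 mL/min.
juxtagliptin: 30–74 mL/min → 27% of 150 mg = 40.5 mg.
abristatin: 20–74 mL/min → 50% of 150 mg = 75 mg.
Total = 40.5 + 75 = 115.5 mg.

115 mg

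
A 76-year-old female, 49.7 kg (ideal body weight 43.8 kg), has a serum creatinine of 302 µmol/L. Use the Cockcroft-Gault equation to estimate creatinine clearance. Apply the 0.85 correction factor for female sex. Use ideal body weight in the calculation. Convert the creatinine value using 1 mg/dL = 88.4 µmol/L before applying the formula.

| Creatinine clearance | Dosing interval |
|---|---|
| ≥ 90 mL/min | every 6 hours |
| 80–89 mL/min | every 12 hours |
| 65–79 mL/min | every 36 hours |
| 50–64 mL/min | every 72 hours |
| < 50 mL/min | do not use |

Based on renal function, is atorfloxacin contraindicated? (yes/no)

yes

SCr = 302 / 88.4 = 3.416 mg/dL
CrCl = (140 − 76) × 43.8 / (72 × 3.416) × 0.85 = 2803.2 / 245.95 × 0.85 ≈ 9.7 mL/min
CrCl ≈ 10 mL/min, which is < 50 mL/min.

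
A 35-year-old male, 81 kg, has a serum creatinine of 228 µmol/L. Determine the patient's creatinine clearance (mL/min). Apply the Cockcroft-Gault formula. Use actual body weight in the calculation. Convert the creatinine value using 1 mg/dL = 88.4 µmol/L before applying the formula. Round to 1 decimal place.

SCr = 228 / 88.4 = 2.579 mg/dL
CrCl = (140 − 35) × 81 / (72 × 2.579) = 8505.0 / 185.69 ≈ 45.8 mL/min

45.8 mL/min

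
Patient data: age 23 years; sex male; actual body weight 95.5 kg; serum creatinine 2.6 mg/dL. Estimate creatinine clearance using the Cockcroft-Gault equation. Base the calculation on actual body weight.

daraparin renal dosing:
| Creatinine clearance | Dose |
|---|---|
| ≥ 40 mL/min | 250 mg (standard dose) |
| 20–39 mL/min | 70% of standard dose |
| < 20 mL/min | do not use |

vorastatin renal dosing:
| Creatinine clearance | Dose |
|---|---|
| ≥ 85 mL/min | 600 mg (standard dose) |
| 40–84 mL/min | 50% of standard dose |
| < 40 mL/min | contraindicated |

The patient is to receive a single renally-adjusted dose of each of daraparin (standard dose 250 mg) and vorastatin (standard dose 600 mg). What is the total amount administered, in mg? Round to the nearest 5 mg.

CrCl = (140 − 23) × 95.5 / (72 × 2.6) = 11173.5 / 187.20 ≈ 59.7 mL/min
CrCl ≈ 60 mL/min.
daraparin: ≥ 40 mL/min → 100% of 250 mg = 250 mg.
vorastatin: 40–84 mL/min → 50% of 600 mg = 300 mg.
Total = 250 + 300 = 550 mg.

550 mg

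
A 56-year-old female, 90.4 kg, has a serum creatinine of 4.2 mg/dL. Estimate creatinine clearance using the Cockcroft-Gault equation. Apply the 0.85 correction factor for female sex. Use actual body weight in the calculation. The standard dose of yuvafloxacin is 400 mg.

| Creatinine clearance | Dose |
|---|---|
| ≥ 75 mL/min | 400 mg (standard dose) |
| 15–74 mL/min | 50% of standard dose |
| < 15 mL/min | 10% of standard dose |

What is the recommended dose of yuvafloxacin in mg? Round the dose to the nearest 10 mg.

200 mg

CrCl = (140 − 56) × 90.4 / (72 × 4.2) × 0.85 = 7593.6 / 302.40 × 0.85 ≈ 21.3 mL/min
CrCl ≈ 21 mL/min → bracket 15–74 mL/min.
50% of 400 mg = 200 mg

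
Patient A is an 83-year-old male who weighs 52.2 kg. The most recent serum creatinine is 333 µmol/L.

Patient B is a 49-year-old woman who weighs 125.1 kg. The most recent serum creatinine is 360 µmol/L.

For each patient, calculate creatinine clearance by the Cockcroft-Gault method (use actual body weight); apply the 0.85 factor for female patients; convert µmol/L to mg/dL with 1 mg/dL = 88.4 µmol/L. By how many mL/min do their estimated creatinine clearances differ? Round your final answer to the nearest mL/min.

22 mL/min

Patient A: SCr = 333 / 88.4 = 3.767 mg/dL
Patient A: CrCl = (140 − 83) × 52.2 / (72 × 3.767) = 2975.4 / 271.22 ≈ 11.0 mL/min
Patient B: SCr = 360 / 88.4 = 4.072 mg/dL
Patient B: CrCl = (140 − 49) × 125.1 / (72 × 4.072) × 0.85 = 11384.1 / 293.18 × 0.85 ≈ 33.0 mL/min
|11.0 − 33.0| = 22.0 mL/min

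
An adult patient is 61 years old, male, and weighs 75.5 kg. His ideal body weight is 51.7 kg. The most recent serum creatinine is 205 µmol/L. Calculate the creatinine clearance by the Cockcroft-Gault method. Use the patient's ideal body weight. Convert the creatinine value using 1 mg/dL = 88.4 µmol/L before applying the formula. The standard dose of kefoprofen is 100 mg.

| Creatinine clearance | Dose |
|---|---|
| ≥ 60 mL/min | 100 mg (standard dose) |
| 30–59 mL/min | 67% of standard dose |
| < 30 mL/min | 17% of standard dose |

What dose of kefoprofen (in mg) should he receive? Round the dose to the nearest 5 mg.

SCr = 205 / 88.4 = 2.319 mg/dL
CrCl = (140 − 61) × 51.7 / (72 × 2.319) = 4084.3 / 166.97 ≈ 24.5 mL/min
CrCl ≈ 24 mL/min → bracket < 30 mL/min.
17% of 100 mg = 17 mg → 15 mg

15 mg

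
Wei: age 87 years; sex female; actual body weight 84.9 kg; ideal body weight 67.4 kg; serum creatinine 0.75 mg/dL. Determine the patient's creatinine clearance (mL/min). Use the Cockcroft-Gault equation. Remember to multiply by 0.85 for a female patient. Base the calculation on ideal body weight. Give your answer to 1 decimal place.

CrCl = (140 − 87) × 67.4 / (72 × 0.75) × 0.85 = 3572.2 / 54.00 × 0.85 ≈ 56.2 mL/min

56.2 mL/min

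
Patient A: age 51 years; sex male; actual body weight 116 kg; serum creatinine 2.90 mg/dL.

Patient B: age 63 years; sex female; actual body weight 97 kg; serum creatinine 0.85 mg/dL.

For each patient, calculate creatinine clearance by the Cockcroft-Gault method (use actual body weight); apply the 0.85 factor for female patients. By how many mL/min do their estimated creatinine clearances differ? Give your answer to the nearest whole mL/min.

54 mL/min

Patient A: CrCl = (140 − 51) × 116 / (72 × 2.9) = 10324.0 / 208.80 ≈ 49.4 mL/min
Patient B: CrCl = (140 − 63) × 97 / (72 × 0.85) × 0.85 = 7469.0 / 61.20 × 0.85 ≈ 103.7 mL/min
|49.4 − 103.7| = 54.3 mL/min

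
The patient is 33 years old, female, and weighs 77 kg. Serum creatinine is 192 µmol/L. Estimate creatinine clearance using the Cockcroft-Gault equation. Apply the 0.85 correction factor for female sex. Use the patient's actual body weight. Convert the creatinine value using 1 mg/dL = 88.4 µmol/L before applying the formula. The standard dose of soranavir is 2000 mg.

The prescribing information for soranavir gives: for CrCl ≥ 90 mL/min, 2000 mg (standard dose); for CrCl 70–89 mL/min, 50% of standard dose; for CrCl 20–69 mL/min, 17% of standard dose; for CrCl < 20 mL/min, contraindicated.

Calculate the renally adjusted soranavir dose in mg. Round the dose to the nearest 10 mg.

340 mg

SCr = 192 / 88.4 = 2.172 mg/dL
CrCl = (140 − 33) × 77 / (72 × 2.172) × 0.85 = 8239.0 / 156.38 × 0.85 ≈ 44.8 mL/min
CrCl ≈ 45 mL/min → bracket 20–69 mL/min.
17% of 2000 mg = 340 mg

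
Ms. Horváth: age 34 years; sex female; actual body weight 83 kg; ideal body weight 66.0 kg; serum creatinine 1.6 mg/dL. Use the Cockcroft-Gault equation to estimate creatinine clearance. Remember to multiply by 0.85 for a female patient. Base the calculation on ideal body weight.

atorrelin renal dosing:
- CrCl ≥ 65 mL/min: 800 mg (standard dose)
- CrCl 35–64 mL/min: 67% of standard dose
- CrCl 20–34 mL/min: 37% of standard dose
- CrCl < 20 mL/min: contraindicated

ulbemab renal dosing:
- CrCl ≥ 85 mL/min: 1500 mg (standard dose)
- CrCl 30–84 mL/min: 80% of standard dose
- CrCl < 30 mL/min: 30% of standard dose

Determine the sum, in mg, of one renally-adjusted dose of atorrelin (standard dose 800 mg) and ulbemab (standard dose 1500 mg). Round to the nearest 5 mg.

CrCl = (140 − 34) × 66 / (72 × 1.6) × 0.85 = 6996.0 / 115.20 × 0.85 ≈ 51.6 mL/min
CrCl ≈ 52 mL/min.
atorrelin: 35–64 mL/min → 67% of 800 mg = 536 mg.
ulbemab: 30–84 mL/min → 80% of 1500 mg = 1200 mg.
Total = 536 + 1200 = 1736 mg.

1735 mg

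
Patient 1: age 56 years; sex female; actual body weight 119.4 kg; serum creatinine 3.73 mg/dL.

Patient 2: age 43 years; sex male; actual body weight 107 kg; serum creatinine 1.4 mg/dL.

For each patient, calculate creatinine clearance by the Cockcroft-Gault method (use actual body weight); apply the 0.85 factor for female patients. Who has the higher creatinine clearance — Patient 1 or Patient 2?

Patient 1: CrCl = (140 − 56) × 119.4 / (72 × 3.73) × 0.85 = 10029.6 / 268.56 × 0.85 ≈ 31.7 mL/min
Patient 2: CrCl = (140 − 43) × 107 / (72 × 1.4) = 10379.0 / 100.80 ≈ 103.0 mL/min
31.7 vs 103.0 mL/min → Patient 2 is higher.

Patient 2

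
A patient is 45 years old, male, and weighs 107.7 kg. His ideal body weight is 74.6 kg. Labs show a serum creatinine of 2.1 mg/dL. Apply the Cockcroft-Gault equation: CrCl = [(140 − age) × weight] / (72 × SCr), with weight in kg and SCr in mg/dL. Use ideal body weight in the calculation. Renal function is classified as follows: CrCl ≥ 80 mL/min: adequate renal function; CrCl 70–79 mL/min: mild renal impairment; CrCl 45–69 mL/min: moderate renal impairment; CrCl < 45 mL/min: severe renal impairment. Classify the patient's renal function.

CrCl = (140 − 45) × 74.6 / (72 × 2.1) = 7087.0 / 151.20 ≈ 46.9 mL/min
47 mL/min falls in the 'moderate renal impairment' range.

moderate renal impairment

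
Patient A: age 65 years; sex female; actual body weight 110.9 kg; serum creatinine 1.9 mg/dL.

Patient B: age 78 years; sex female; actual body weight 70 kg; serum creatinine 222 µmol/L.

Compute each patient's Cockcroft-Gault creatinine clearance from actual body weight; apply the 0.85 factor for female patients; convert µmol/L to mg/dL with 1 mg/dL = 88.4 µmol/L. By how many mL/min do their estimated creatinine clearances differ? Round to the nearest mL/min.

31 mL/min

Patient A: CrCl = (140 − 65) × 110.9 / (72 × 1.9) × 0.85 = 8317.5 / 136.80 × 0.85 ≈ 51.7 mL/min
Patient B: SCr = 222 / 88.4 = 2.511 mg/dL
Patient B: CrCl = (140 − 78) × 70 / (72 × 2.511) × 0.85 = 4340.0 / 180.79 × 0.85 ≈ 20.4 mL/min
|51.7 − 20.4| = 31.3 mL/min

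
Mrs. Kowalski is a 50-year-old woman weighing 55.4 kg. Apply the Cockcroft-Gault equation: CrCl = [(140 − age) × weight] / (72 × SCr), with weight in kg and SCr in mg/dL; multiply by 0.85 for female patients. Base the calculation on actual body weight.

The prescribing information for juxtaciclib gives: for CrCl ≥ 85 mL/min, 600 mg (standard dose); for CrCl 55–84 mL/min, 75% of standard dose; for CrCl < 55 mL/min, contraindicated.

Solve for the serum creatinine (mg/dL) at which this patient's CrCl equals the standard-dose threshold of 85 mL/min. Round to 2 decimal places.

Standard dose requires CrCl ≥ 85 mL/min.
Set (140 − 50) × 55.4 × 0.85 / (72 × SCr) = 85
SCr = (140 − 50) × 55.4 × 0.85 / (72 × 85) = 0.692 mg/dL

0.69 mg/dL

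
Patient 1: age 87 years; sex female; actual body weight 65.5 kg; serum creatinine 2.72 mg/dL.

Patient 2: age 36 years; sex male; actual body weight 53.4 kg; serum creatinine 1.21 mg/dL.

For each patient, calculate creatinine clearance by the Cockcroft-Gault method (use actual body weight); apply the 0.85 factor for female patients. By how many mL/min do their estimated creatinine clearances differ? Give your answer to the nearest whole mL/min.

49 mL/min

Patient 1: CrCl = (140 − 87) × 65.5 / (72 × 2.72) × 0.85 = 3471.5 / 195.84 × 0.85 ≈ 15.1 mL/min
Patient 2: CrCl = (140 − 36) × 53.4 / (72 × 1.21) = 5553.6 / 87.12 ≈ 63.7 mL/min
|15.1 − 63.7| = 48.6 mL/min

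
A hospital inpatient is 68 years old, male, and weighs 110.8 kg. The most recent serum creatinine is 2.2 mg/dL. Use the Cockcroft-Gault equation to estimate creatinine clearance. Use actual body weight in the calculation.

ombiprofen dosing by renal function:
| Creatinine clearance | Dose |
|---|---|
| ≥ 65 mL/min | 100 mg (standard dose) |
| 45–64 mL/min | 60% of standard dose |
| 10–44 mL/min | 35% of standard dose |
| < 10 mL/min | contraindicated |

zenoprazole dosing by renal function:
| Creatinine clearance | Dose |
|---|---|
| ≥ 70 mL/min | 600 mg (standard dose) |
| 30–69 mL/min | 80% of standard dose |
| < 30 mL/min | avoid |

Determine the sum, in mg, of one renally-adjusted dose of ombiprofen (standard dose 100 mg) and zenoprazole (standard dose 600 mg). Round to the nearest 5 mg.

540 mg

CrCl = (140 − 68) × 110.8 / (72 × 2.2) = 7977.6 / 158.40 ≈ 50.4 mL/min
CrCl ≈ 50 mL/min.
ombiprofen: 45–64 mL/min → 60% of 100 mg = 60 mg.
zenoprazole: 30–69 mL/min → 80% of 600 mg = 480 mg.
Total = 60 + 480 = 540 mg.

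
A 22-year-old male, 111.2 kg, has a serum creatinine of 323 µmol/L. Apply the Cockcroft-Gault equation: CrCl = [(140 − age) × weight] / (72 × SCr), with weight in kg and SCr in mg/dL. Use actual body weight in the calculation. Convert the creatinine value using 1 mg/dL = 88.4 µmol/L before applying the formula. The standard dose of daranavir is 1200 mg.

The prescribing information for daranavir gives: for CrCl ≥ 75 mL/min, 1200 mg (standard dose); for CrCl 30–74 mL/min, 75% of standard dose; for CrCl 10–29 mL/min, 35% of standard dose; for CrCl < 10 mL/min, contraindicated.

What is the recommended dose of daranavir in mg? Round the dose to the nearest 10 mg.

SCr = 323 / 88.4 = 3.654 mg/dL
CrCl = (140 − 22) × 111.2 / (72 × 3.654) = 13121.6 / 263.09 ≈ 49.9 mL/min
CrCl ≈ 50 mL/min → bracket 30–74 mL/min.
75% of 1200 mg = 900 mg

900 mg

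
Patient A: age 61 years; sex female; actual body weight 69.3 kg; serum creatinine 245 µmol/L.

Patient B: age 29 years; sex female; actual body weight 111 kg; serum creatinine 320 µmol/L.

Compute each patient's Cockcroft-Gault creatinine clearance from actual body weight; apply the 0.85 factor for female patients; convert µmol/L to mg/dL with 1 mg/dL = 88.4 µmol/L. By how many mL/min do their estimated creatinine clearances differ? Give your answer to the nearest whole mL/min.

Patient A: SCr = 245 / 88.4 = 2.771 mg/dL
Patient A: CrCl = (140 − 61) × 69.3 / (72 × 2.771) × 0.85 = 5474.7 / 199.51 × 0.85 ≈ 23.3 mL/min
Patient B: SCr = 320 / 88.4 = 3.62 mg/dL
Patient B: CrCl = (140 − 29) × 111 / (72 × 3.62) × 0.85 = 12321.0 / 260.64 × 0.85 ≈ 40.2 mL/min
|23.3 − 40.2| = 16.9 mL/min

17 mL/min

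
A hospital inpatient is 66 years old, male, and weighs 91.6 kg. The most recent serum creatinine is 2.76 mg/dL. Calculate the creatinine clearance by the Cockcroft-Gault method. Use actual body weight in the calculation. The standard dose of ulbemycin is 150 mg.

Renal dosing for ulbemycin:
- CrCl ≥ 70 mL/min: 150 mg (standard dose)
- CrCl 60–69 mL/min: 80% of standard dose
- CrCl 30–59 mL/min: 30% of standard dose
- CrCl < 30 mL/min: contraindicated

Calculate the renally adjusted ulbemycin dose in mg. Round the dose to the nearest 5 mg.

45 mg

CrCl = (140 − 66) × 91.6 / (72 × 2.76) = 6778.4 / 198.72 ≈ 34.1 mL/min
CrCl ≈ 34 mL/min → bracket 30–59 mL/min.
30% of 150 mg = 45 mg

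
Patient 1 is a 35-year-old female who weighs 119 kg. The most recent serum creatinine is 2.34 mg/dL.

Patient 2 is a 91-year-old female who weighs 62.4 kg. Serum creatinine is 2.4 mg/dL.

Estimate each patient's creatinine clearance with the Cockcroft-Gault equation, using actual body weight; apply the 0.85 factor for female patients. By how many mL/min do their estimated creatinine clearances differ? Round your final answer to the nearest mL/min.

Patient 1: CrCl = (140 − 35) × 119 / (72 × 2.34) × 0.85 = 12495.0 / 168.48 × 0.85 ≈ 63.0 mL/min
Patient 2: CrCl = (140 − 91) × 62.4 / (72 × 2.4) × 0.85 = 3057.6 / 172.80 × 0.85 ≈ 15.0 mL/min
|63.0 − 15.0| = 48.0 mL/min

48 mL/min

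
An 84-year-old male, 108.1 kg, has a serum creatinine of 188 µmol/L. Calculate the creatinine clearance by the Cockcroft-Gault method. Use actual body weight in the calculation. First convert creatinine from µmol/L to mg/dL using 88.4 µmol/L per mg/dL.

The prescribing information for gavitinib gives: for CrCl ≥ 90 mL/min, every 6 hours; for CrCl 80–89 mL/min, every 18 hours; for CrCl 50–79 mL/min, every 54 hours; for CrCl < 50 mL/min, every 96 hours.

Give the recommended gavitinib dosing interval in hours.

SCr = 188 / 88.4 = 2.127 mg/dL
CrCl = (140 − 84) × 108.1 / (72 × 2.127) = 6053.6 / 153.14 ≈ 39.5 mL/min
CrCl ≈ 40 mL/min → bracket < 50 mL/min → every 96 hours.

every 96 hours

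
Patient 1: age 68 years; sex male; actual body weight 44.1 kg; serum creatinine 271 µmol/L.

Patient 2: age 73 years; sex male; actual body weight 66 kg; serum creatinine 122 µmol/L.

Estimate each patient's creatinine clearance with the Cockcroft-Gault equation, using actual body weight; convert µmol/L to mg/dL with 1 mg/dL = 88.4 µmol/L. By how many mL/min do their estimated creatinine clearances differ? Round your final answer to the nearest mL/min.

Patient 1: SCr = 271 / 88.4 = 3.066 mg/dL
Patient 1: CrCl = (140 − 68) × 44.1 / (72 × 3.066) = 3175.2 / 220.75 ≈ 14.4 mL/min
Patient 2: SCr = 122 / 88.4 = 1.38 mg/dL
Patient 2: CrCl = (140 − 73) × 66 / (72 × 1.38) = 4422.0 / 99.36 ≈ 44.5 mL/min
|14.4 − 44.5| = 30.1 mL/min

30 mL/min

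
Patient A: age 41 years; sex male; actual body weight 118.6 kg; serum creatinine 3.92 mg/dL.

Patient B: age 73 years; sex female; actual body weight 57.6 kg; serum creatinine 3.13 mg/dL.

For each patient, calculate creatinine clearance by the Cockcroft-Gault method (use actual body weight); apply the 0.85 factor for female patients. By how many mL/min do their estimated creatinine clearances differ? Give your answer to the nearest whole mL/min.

27 mL/min

Patient A: CrCl = (140 − 41) × 118.6 / (72 × 3.92) = 11741.4 / 282.24 ≈ 41.6 mL/min
Patient B: CrCl = (140 − 73) × 57.6 / (72 × 3.13) × 0.85 = 3859.2 / 225.36 × 0.85 ≈ 14.6 mL/min
|41.6 − 14.6| = 27.0 mL/min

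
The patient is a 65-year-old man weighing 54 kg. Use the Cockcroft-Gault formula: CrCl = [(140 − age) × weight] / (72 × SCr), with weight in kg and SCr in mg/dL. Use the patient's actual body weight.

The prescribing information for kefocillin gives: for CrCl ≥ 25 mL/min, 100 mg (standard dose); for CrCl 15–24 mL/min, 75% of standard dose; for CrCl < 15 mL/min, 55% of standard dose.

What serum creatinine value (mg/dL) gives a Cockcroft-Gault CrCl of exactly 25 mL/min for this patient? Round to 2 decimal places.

2.25 mg/dL

Standard dose requires CrCl ≥ 25 mL/min.
Set (140 − 65) × 54 / (72 × SCr) = 25
SCr = (140 − 65) × 54 / (72 × 25) = 2.250 mg/dL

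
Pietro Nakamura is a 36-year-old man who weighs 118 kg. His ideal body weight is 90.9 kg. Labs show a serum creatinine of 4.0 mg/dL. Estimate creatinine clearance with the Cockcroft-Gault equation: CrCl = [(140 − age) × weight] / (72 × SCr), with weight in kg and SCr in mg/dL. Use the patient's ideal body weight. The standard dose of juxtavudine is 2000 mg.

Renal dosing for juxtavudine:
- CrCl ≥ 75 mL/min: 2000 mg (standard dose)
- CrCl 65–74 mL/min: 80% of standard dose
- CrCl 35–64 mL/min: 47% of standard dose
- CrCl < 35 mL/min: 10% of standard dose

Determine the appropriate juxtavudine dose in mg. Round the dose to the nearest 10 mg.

200 mg

CrCl = (140 − 36) × 90.9 / (72 × 4) = 9453.6 / 288.00 ≈ 32.8 mL/min
CrCl ≈ 33 mL/min → bracket < 35 mL/min.
10% of 2000 mg = 200 mg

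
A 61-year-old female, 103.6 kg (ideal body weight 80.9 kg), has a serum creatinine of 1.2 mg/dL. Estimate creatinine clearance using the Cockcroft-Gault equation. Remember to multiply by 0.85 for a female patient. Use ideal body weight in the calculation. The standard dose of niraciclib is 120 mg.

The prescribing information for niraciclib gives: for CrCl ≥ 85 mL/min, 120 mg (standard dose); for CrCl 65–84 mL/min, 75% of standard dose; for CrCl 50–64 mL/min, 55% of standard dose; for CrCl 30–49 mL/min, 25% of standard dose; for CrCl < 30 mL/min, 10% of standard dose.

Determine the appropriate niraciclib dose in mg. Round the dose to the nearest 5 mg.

65 mg

CrCl = (140 − 61) × 80.9 / (72 × 1.2) × 0.85 = 6391.1 / 86.40 × 0.85 ≈ 62.9 mL/min
CrCl ≈ 63 mL/min → bracket 50–64 mL/min.
55% of 120 mg = 66 mg → 65 mg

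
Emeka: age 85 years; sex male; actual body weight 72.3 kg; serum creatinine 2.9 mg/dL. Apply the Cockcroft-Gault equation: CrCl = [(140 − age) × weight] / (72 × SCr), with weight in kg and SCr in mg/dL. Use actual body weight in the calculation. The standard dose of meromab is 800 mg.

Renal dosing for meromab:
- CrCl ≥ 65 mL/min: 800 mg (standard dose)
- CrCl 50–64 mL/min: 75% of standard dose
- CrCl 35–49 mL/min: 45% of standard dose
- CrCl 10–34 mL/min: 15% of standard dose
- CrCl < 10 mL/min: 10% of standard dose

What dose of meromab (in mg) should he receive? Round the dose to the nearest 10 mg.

120 mg

CrCl = (140 − 85) × 72.3 / (72 × 2.9) = 3976.5 / 208.80 ≈ 19.0 mL/min
CrCl ≈ 19 mL/min → bracket 10–34 mL/min.
15% of 800 mg = 120 mg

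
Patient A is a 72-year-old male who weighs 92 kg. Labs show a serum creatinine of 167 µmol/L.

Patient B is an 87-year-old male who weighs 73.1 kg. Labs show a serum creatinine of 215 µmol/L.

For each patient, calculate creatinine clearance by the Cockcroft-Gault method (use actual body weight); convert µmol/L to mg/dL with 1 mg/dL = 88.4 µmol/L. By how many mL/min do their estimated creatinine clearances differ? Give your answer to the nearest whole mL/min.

24 mL/min

Patient A: SCr = 167 / 88.4 = 1.889 mg/dL
Patient A: CrCl = (140 − 72) × 92 / (72 × 1.889) = 6256.0 / 136.01 ≈ 46.0 mL/min
Patient B: SCr = 215 / 88.4 = 2.432 mg/dL
Patient B: CrCl = (140 − 87) × 73.1 / (72 × 2.432) = 3874.3 / 175.10 ≈ 22.1 mL/min
|46.0 − 22.1| = 23.9 mL/min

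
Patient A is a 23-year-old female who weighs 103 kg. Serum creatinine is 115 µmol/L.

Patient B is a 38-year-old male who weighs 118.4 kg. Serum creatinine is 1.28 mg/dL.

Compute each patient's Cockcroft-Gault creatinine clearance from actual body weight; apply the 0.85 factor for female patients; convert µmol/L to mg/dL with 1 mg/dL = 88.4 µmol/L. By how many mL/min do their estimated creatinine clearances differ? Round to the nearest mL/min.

Patient A: SCr = 115 / 88.4 = 1.301 mg/dL
Patient A: CrCl = (140 − 23) × 103 / (72 × 1.301) × 0.85 = 12051.0 / 93.67 × 0.85 ≈ 109.4 mL/min
Patient B: CrCl = (140 − 38) × 118.4 / (72 × 1.28) = 12076.8 / 92.16 ≈ 131.0 mL/min
|109.4 − 131.0| = 21.6 mL/min

22 mL/min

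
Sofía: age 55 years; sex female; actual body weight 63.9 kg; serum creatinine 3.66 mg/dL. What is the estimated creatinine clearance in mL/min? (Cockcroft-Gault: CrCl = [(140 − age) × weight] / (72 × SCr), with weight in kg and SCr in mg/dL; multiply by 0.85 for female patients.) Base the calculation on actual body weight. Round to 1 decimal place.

17.5 mL/min

CrCl = (140 − 55) × 63.9 / (72 × 3.66) × 0.85 = 5431.5 / 263.52 × 0.85 ≈ 17.5 mL/min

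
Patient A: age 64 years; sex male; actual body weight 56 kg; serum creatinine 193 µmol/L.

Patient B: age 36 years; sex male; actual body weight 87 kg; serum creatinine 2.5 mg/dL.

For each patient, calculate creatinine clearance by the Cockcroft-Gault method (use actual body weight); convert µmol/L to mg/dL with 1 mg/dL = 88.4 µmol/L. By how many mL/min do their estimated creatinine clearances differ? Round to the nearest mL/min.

Patient A: SCr = 193 / 88.4 = 2.183 mg/dL
Patient A: CrCl = (140 − 64) × 56 / (72 × 2.183) = 4256.0 / 157.18 ≈ 27.1 mL/min
Patient B: CrCl = (140 − 36) × 87 / (72 × 2.5) = 9048.0 / 180.00 ≈ 50.3 mL/min
|27.1 − 50.3| = 23.2 mL/min

23 mL/min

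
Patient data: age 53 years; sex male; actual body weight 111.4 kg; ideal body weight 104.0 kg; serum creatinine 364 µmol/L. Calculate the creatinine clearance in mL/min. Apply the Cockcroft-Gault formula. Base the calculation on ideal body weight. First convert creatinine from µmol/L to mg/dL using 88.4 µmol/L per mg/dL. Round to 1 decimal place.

SCr = 364 / 88.4 = 4.118 mg/dL
CrCl = (140 − 53) × 104 / (72 × 4.118) = 9048.0 / 296.50 ≈ 30.5 mL/min

30.5 mL/min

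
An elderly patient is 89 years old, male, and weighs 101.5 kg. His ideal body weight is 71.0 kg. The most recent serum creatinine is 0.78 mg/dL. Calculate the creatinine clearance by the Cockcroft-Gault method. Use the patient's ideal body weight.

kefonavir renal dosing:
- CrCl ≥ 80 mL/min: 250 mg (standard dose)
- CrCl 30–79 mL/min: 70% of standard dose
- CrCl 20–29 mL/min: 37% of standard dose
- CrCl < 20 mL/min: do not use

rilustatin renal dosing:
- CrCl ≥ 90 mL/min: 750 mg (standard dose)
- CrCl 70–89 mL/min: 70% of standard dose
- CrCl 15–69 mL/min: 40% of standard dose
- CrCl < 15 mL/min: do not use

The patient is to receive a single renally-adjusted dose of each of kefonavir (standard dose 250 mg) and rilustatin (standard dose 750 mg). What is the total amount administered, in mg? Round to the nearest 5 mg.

475 mg

CrCl = (140 − 89) × 71 / (72 × 0.78) = 3621.0 / 56.16 ≈ 64.5 mL/min
CrCl ≈ 64 mL/min.
kefonavir: 30–79 mL/min → 70% of 250 mg = 175 mg.
rilustatin: 15–69 mL/min → 40% of 750 mg = 300 mg.
Total = 175 + 300 = 475 mg.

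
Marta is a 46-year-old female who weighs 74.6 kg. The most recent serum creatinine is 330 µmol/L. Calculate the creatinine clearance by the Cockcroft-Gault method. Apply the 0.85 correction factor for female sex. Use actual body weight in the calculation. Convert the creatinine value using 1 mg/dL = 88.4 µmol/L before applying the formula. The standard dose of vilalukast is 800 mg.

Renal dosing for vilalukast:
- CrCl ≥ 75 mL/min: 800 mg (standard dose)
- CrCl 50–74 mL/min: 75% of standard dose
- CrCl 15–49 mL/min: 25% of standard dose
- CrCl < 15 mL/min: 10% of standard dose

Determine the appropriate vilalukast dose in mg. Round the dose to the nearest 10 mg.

SCr = 330 / 88.4 = 3.733 mg/dL
CrCl = (140 − 46) × 74.6 / (72 × 3.733) × 0.85 = 7012.4 / 268.78 × 0.85 ≈ 22.2 mL/min
CrCl ≈ 22 mL/min → bracket 15–49 mL/min.
25% of 800 mg = 200 mg

200 mg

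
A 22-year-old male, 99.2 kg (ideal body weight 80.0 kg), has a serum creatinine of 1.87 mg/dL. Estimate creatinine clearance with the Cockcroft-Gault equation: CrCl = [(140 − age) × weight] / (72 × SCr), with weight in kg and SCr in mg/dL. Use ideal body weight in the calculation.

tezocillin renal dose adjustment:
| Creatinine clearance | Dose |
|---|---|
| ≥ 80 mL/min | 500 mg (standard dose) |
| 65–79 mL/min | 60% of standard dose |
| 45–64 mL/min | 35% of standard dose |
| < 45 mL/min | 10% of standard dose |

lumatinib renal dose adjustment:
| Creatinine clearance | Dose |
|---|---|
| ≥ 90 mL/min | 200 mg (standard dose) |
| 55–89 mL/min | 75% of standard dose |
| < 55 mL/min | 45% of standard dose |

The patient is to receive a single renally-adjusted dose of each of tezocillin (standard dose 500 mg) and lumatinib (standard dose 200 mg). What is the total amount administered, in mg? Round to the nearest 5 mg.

CrCl = (140 − 22) × 80 / (72 × 1.87) = 9440.0 / 134.64 ≈ 70.1 mL/min
CrCl ≈ 70 mL/min.
tezocillin: 65–79 mL/min → 60% of 500 mg = 300 mg.
lumatinib: 55–89 mL/min → 75% of 200 mg = 150 mg.
Total = 300 + 150 = 450 mg.

450 mg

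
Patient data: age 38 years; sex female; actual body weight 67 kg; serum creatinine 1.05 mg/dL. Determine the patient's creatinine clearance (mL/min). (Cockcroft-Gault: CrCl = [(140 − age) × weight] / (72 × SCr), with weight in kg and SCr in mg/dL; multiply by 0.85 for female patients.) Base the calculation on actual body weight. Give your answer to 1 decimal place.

76.8 mL/min

CrCl = (140 − 38) × 67 / (72 × 1.05) × 0.85 = 6834.0 / 75.60 × 0.85 ≈ 76.8 mL/min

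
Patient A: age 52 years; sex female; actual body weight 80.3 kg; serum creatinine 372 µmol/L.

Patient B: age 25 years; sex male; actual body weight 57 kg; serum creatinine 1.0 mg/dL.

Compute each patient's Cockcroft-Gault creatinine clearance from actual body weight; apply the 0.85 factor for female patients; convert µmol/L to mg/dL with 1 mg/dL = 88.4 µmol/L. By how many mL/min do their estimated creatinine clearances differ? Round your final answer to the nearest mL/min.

71 mL/min

Patient A: SCr = 372 / 88.4 = 4.208 mg/dL
Patient A: CrCl = (140 − 52) × 80.3 / (72 × 4.208) × 0.85 = 7066.4 / 302.98 × 0.85 ≈ 19.8 mL/min
Patient B: CrCl = (140 − 25) × 57 / (72 × 1) = 6555.0 / 72.00 ≈ 91.0 mL/min
|19.8 − 91.0| = 71.2 mL/min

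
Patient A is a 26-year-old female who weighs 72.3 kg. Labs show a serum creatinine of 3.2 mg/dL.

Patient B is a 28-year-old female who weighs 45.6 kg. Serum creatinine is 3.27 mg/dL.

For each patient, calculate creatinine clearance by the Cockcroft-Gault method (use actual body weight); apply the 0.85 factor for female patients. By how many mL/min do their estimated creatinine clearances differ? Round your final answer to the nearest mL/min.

12 mL/min

Patient A: CrCl = (140 − 26) × 72.3 / (72 × 3.2) × 0.85 = 8242.2 / 230.40 × 0.85 ≈ 30.4 mL/min
Patient B: CrCl = (140 − 28) × 45.6 / (72 × 3.27) × 0.85 = 5107.2 / 235.44 × 0.85 ≈ 18.4 mL/min
|30.4 − 18.4| = 12.0 mL/min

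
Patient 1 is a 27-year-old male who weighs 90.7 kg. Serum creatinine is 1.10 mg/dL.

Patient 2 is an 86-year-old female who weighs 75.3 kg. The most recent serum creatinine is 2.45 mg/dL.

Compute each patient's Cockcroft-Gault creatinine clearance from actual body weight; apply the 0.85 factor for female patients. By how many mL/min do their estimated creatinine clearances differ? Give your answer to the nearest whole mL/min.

Patient 1: CrCl = (140 − 27) × 90.7 / (72 × 1.1) = 10249.1 / 79.20 ≈ 129.4 mL/min
Patient 2: CrCl = (140 − 86) × 75.3 / (72 × 2.45) × 0.85 = 4066.2 / 176.40 × 0.85 ≈ 19.6 mL/min
|129.4 − 19.6| = 109.8 mL/min

110 mL/min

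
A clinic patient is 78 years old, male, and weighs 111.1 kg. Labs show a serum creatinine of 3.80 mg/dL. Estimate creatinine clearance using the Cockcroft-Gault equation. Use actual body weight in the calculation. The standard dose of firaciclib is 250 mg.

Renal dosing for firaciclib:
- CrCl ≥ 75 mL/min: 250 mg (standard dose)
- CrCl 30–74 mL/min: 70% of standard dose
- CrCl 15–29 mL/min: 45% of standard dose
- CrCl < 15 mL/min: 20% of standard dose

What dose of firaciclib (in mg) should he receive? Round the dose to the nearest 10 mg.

CrCl = (140 − 78) × 111.1 / (72 × 3.8) = 6888.2 / 273.60 ≈ 25.2 mL/min
CrCl ≈ 25 mL/min → bracket 15–29 mL/min.
45% of 250 mg = 112.5 mg → 110 mg

110 mg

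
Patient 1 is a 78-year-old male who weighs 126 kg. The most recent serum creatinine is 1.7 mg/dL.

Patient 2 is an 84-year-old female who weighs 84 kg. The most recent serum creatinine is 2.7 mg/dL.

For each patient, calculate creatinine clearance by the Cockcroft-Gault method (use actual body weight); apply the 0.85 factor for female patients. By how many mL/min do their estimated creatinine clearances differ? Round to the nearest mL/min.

43 mL/min

Patient 1: CrCl = (140 − 78) × 126 / (72 × 1.7) = 7812.0 / 122.40 ≈ 63.8 mL/min
Patient 2: CrCl = (140 − 84) × 84 / (72 × 2.7) × 0.85 = 4704.0 / 194.40 × 0.85 ≈ 20.6 mL/min
|63.8 − 20.6| = 43.2 mL/min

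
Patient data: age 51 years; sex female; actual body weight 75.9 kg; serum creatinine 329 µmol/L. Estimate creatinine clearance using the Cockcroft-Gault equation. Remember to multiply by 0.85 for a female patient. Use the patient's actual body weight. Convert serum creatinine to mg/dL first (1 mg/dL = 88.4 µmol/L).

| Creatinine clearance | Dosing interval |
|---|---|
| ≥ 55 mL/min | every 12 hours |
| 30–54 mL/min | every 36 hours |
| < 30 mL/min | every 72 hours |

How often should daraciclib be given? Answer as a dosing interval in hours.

SCr = 329 / 88.4 = 3.722 mg/dL
CrCl = (140 − 51) × 75.9 / (72 × 3.722) × 0.85 = 6755.1 / 267.98 × 0.85 ≈ 21.4 mL/min
CrCl ≈ 21 mL/min → bracket < 30 mL/min → every 72 hours.

every 72 hours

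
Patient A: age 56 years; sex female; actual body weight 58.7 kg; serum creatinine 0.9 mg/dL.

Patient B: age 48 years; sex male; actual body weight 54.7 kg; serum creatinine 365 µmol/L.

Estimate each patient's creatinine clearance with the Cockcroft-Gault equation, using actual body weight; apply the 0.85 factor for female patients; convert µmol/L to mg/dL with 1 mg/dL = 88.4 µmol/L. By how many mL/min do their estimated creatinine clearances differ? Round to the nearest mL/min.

48 mL/min

Patient A: CrCl = (140 − 56) × 58.7 / (72 × 0.9) × 0.85 = 4930.8 / 64.80 × 0.85 ≈ 64.7 mL/min
Patient B: SCr = 365 / 88.4 = 4.129 mg/dL
Patient B: CrCl = (140 − 48) × 54.7 / (72 × 4.129) = 5032.4 / 297.29 ≈ 16.9 mL/min
|64.7 − 16.9| = 47.8 mL/min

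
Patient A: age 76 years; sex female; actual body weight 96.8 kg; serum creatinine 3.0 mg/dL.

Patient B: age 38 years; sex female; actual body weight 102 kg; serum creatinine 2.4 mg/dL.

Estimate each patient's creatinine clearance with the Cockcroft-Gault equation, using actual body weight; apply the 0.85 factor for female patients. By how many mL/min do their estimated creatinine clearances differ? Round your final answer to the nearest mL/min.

27 mL/min

Patient A: CrCl = (140 − 76) × 96.8 / (72 × 3) × 0.85 = 6195.2 / 216.00 × 0.85 ≈ 24.4 mL/min
Patient B: CrCl = (140 − 38) × 102 / (72 × 2.4) × 0.85 = 10404.0 / 172.80 × 0.85 ≈ 51.2 mL/min
|24.4 − 51.2| = 26.8 mL/min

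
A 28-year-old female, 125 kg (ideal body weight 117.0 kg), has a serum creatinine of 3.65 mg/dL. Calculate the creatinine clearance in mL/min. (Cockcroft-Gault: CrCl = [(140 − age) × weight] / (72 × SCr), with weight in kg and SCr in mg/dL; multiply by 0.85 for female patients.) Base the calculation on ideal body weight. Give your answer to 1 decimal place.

CrCl = (140 − 28) × 117 / (72 × 3.65) × 0.85 = 13104.0 / 262.80 × 0.85 ≈ 42.4 mL/min

42.4 mL/min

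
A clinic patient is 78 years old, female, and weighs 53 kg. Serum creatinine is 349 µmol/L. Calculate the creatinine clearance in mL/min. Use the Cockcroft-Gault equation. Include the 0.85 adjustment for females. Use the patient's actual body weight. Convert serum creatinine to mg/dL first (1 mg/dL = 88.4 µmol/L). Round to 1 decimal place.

SCr = 349 / 88.4 = 3.948 mg/dL
CrCl = (140 − 78) × 53 / (72 × 3.948) × 0.85 = 3286.0 / 284.26 × 0.85 ≈ 9.8 mL/min

9.8 mL/min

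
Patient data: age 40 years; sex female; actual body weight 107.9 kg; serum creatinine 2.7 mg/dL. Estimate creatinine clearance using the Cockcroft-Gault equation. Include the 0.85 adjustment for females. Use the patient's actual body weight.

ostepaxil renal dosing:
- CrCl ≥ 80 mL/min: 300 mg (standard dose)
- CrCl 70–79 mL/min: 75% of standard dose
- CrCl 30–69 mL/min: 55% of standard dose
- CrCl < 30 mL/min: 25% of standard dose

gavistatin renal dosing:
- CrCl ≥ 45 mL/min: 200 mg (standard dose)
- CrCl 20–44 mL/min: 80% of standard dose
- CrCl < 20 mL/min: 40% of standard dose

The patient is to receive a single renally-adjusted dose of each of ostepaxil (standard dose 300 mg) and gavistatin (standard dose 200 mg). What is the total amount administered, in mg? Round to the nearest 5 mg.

365 mg

CrCl = (140 − 40) × 107.9 / (72 × 2.7) × 0.85 = 10790.0 / 194.40 × 0.85 ≈ 47.2 mL/min
CrCl ≈ 47 mL/min.
ostepaxil: 30–69 mL/min → 55% of 300 mg = 165 mg.
gavistatin: ≥ 45 mL/min → 100% of 200 mg = 200 mg.
Total = 165 + 200 = 365 mg.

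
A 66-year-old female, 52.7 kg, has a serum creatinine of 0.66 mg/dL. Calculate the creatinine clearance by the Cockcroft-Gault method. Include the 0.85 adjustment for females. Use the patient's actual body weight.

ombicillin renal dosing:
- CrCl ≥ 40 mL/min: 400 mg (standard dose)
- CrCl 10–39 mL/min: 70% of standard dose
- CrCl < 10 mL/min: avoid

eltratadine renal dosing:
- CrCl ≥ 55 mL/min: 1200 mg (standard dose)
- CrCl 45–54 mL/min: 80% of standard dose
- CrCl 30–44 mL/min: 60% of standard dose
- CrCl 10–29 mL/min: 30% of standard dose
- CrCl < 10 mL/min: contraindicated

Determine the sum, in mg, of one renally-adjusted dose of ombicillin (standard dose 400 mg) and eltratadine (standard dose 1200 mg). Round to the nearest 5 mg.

CrCl = (140 − 66) × 52.7 / (72 × 0.66) × 0.85 = 3899.8 / 47.52 × 0.85 ≈ 69.8 mL/min
CrCl ≈ 70 mL/min.
ombicillin: ≥ 40 mL/min → 100% of 400 mg = 400 mg.
eltratadine: ≥ 55 mL/min → 100% of 1200 mg = 1200 mg.
Total = 400 + 1200 = 1600 mg.

1600 mg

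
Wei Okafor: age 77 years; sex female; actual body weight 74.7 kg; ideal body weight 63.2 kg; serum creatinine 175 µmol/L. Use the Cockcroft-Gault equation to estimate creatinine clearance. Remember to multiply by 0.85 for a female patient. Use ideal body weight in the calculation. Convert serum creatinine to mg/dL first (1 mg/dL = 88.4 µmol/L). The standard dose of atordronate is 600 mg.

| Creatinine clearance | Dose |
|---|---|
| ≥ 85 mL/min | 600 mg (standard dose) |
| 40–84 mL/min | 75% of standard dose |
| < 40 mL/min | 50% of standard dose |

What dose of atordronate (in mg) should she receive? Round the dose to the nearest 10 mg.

300 mg

SCr = 175 / 88.4 = 1.98 mg/dL
CrCl = (140 − 77) × 63.2 / (72 × 1.98) × 0.85 = 3981.6 / 142.56 × 0.85 ≈ 23.7 mL/min
CrCl ≈ 24 mL/min → bracket < 40 mL/min.
50% of 600 mg = 300 mg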